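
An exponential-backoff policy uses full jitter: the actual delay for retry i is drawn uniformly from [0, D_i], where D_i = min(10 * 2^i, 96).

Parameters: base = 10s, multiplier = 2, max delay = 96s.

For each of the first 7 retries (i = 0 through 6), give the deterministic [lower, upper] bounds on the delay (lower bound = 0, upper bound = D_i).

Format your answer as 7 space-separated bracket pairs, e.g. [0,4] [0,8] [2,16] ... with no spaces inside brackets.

Answer: [0,10] [0,20] [0,40] [0,80] [0,96] [0,96] [0,96]

Derivation:
Computing bounds per retry:
  i=0: D_i=min(10*2^0,96)=10, bounds=[0,10]
  i=1: D_i=min(10*2^1,96)=20, bounds=[0,20]
  i=2: D_i=min(10*2^2,96)=40, bounds=[0,40]
  i=3: D_i=min(10*2^3,96)=80, bounds=[0,80]
  i=4: D_i=min(10*2^4,96)=96, bounds=[0,96]
  i=5: D_i=min(10*2^5,96)=96, bounds=[0,96]
  i=6: D_i=min(10*2^6,96)=96, bounds=[0,96]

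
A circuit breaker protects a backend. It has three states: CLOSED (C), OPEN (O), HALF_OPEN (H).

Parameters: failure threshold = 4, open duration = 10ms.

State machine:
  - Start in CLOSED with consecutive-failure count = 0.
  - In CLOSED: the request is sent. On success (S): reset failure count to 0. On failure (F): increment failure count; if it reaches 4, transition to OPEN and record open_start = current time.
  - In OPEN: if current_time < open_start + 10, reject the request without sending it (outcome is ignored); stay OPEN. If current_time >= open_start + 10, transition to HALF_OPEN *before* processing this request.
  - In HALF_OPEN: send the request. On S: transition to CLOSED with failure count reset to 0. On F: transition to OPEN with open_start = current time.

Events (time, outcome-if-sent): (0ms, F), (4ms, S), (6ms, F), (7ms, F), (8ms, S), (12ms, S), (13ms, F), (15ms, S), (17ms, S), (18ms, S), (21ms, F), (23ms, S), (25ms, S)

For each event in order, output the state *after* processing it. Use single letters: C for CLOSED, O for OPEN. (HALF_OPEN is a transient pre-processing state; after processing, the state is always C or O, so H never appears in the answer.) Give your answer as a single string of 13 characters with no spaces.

Answer: CCCCCCCCCCCCC

Derivation:
State after each event:
  event#1 t=0ms outcome=F: state=CLOSED
  event#2 t=4ms outcome=S: state=CLOSED
  event#3 t=6ms outcome=F: state=CLOSED
  event#4 t=7ms outcome=F: state=CLOSED
  event#5 t=8ms outcome=S: state=CLOSED
  event#6 t=12ms outcome=S: state=CLOSED
  event#7 t=13ms outcome=F: state=CLOSED
  event#8 t=15ms outcome=S: state=CLOSED
  event#9 t=17ms outcome=S: state=CLOSED
  event#10 t=18ms outcome=S: state=CLOSED
  event#11 t=21ms outcome=F: state=CLOSED
  event#12 t=23ms outcome=S: state=CLOSED
  event#13 t=25ms outcome=S: state=CLOSED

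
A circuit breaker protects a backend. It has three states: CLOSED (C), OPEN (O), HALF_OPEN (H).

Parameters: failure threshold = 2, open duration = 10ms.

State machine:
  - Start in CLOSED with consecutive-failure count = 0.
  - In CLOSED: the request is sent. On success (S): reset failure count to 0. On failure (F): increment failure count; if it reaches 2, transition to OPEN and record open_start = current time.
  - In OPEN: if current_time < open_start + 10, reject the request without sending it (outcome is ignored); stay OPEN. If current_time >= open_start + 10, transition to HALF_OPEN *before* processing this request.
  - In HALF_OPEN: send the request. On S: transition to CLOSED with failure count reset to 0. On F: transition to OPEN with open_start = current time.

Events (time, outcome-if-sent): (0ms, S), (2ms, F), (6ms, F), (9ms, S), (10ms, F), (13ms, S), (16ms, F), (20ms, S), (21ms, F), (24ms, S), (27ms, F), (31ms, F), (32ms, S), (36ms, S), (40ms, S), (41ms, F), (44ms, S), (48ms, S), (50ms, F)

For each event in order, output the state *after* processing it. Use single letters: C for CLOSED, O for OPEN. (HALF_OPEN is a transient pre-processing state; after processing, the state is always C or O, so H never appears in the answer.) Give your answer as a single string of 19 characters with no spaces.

Answer: CCOOOOOOOOOOOOCCCCC

Derivation:
State after each event:
  event#1 t=0ms outcome=S: state=CLOSED
  event#2 t=2ms outcome=F: state=CLOSED
  event#3 t=6ms outcome=F: state=OPEN
  event#4 t=9ms outcome=S: state=OPEN
  event#5 t=10ms outcome=F: state=OPEN
  event#6 t=13ms outcome=S: state=OPEN
  event#7 t=16ms outcome=F: state=OPEN
  event#8 t=20ms outcome=S: state=OPEN
  event#9 t=21ms outcome=F: state=OPEN
  event#10 t=24ms outcome=S: state=OPEN
  event#11 t=27ms outcome=F: state=OPEN
  event#12 t=31ms outcome=F: state=OPEN
  event#13 t=32ms outcome=S: state=OPEN
  event#14 t=36ms outcome=S: state=OPEN
  event#15 t=40ms outcome=S: state=CLOSED
  event#16 t=41ms outcome=F: state=CLOSED
  event#17 t=44ms outcome=S: state=CLOSED
  event#18 t=48ms outcome=S: state=CLOSED
  event#19 t=50ms outcome=F: state=CLOSED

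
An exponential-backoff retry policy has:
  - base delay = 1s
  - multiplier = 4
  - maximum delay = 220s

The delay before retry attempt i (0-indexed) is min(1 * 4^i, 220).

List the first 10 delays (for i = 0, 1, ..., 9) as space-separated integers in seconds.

Answer: 1 4 16 64 220 220 220 220 220 220

Derivation:
Computing each delay:
  i=0: min(1*4^0, 220) = 1
  i=1: min(1*4^1, 220) = 4
  i=2: min(1*4^2, 220) = 16
  i=3: min(1*4^3, 220) = 64
  i=4: min(1*4^4, 220) = 220
  i=5: min(1*4^5, 220) = 220
  i=6: min(1*4^6, 220) = 220
  i=7: min(1*4^7, 220) = 220
  i=8: min(1*4^8, 220) = 220
  i=9: min(1*4^9, 220) = 220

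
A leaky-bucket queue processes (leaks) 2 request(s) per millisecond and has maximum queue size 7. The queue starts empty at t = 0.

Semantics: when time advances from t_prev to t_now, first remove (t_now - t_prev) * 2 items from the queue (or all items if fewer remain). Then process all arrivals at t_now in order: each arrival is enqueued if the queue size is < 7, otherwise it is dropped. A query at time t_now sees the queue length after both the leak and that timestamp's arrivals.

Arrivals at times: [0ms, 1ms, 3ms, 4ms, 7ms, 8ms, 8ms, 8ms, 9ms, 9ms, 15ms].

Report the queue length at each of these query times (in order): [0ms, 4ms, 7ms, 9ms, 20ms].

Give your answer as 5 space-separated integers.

Queue lengths at query times:
  query t=0ms: backlog = 1
  query t=4ms: backlog = 1
  query t=7ms: backlog = 1
  query t=9ms: backlog = 3
  query t=20ms: backlog = 0

Answer: 1 1 1 3 0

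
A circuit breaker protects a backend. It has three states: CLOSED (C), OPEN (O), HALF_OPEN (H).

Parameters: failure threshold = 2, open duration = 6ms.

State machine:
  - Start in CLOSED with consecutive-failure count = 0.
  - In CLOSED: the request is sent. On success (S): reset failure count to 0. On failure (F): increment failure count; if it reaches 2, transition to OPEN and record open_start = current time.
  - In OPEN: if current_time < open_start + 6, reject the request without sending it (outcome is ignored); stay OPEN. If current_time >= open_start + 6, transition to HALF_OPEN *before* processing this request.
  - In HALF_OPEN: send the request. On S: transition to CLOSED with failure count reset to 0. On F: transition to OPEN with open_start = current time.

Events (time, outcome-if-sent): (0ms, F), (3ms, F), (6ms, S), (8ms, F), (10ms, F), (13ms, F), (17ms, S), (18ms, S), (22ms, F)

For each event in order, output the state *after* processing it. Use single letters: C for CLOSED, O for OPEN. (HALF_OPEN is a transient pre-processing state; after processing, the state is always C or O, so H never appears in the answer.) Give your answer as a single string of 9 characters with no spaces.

State after each event:
  event#1 t=0ms outcome=F: state=CLOSED
  event#2 t=3ms outcome=F: state=OPEN
  event#3 t=6ms outcome=S: state=OPEN
  event#4 t=8ms outcome=F: state=OPEN
  event#5 t=10ms outcome=F: state=OPEN
  event#6 t=13ms outcome=F: state=OPEN
  event#7 t=17ms outcome=S: state=CLOSED
  event#8 t=18ms outcome=S: state=CLOSED
  event#9 t=22ms outcome=F: state=CLOSED

Answer: COOOOOCCC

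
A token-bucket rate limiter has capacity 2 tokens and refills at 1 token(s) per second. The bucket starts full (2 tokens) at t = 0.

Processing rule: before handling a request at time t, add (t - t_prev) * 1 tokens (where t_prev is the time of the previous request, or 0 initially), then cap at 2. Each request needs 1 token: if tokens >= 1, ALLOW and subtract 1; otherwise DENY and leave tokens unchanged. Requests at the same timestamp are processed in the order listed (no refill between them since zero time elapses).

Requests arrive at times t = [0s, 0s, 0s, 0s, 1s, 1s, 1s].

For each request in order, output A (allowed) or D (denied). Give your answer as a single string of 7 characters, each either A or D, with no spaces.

Simulating step by step:
  req#1 t=0s: ALLOW
  req#2 t=0s: ALLOW
  req#3 t=0s: DENY
  req#4 t=0s: DENY
  req#5 t=1s: ALLOW
  req#6 t=1s: DENY
  req#7 t=1s: DENY

Answer: AADDADD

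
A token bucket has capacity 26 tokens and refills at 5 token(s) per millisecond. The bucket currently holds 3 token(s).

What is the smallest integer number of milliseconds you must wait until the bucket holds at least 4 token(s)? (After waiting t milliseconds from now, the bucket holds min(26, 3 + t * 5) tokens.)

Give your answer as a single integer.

Answer: 1

Derivation:
Need 3 + t * 5 >= 4, so t >= 1/5.
Smallest integer t = ceil(1/5) = 1.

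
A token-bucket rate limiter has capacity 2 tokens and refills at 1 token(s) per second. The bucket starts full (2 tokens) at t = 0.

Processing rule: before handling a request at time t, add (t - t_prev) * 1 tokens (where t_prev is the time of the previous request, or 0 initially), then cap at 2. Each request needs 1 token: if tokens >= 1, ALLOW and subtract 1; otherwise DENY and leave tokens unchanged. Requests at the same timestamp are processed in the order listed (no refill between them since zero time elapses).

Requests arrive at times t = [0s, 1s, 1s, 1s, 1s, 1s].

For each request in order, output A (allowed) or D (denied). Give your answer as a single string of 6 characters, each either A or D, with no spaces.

Simulating step by step:
  req#1 t=0s: ALLOW
  req#2 t=1s: ALLOW
  req#3 t=1s: ALLOW
  req#4 t=1s: DENY
  req#5 t=1s: DENY
  req#6 t=1s: DENY

Answer: AAADDD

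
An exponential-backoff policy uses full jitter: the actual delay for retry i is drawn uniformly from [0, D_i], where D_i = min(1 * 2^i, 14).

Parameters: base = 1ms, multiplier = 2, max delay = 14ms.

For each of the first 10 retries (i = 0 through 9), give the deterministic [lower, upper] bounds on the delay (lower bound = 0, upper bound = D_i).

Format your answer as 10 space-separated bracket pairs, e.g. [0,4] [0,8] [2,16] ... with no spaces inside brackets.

Computing bounds per retry:
  i=0: D_i=min(1*2^0,14)=1, bounds=[0,1]
  i=1: D_i=min(1*2^1,14)=2, bounds=[0,2]
  i=2: D_i=min(1*2^2,14)=4, bounds=[0,4]
  i=3: D_i=min(1*2^3,14)=8, bounds=[0,8]
  i=4: D_i=min(1*2^4,14)=14, bounds=[0,14]
  i=5: D_i=min(1*2^5,14)=14, bounds=[0,14]
  i=6: D_i=min(1*2^6,14)=14, bounds=[0,14]
  i=7: D_i=min(1*2^7,14)=14, bounds=[0,14]
  i=8: D_i=min(1*2^8,14)=14, bounds=[0,14]
  i=9: D_i=min(1*2^9,14)=14, bounds=[0,14]

Answer: [0,1] [0,2] [0,4] [0,8] [0,14] [0,14] [0,14] [0,14] [0,14] [0,14]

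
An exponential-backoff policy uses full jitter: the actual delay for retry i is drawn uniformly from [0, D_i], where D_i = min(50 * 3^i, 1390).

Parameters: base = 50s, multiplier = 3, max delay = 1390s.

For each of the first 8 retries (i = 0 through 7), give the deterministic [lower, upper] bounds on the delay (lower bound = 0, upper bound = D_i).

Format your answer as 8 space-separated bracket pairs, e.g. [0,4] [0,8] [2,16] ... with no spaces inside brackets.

Answer: [0,50] [0,150] [0,450] [0,1350] [0,1390] [0,1390] [0,1390] [0,1390]

Derivation:
Computing bounds per retry:
  i=0: D_i=min(50*3^0,1390)=50, bounds=[0,50]
  i=1: D_i=min(50*3^1,1390)=150, bounds=[0,150]
  i=2: D_i=min(50*3^2,1390)=450, bounds=[0,450]
  i=3: D_i=min(50*3^3,1390)=1350, bounds=[0,1350]
  i=4: D_i=min(50*3^4,1390)=1390, bounds=[0,1390]
  i=5: D_i=min(50*3^5,1390)=1390, bounds=[0,1390]
  i=6: D_i=min(50*3^6,1390)=1390, bounds=[0,1390]
  i=7: D_i=min(50*3^7,1390)=1390, bounds=[0,1390]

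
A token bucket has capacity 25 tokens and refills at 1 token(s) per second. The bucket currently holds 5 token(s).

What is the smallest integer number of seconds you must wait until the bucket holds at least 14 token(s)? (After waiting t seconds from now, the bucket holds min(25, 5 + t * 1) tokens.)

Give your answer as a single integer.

Need 5 + t * 1 >= 14, so t >= 9/1.
Smallest integer t = ceil(9/1) = 9.

Answer: 9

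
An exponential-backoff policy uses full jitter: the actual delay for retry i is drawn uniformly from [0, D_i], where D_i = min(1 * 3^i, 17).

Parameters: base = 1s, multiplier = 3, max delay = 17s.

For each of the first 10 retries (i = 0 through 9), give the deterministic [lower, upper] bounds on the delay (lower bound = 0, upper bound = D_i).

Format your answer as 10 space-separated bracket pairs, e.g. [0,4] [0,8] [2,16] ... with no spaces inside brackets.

Answer: [0,1] [0,3] [0,9] [0,17] [0,17] [0,17] [0,17] [0,17] [0,17] [0,17]

Derivation:
Computing bounds per retry:
  i=0: D_i=min(1*3^0,17)=1, bounds=[0,1]
  i=1: D_i=min(1*3^1,17)=3, bounds=[0,3]
  i=2: D_i=min(1*3^2,17)=9, bounds=[0,9]
  i=3: D_i=min(1*3^3,17)=17, bounds=[0,17]
  i=4: D_i=min(1*3^4,17)=17, bounds=[0,17]
  i=5: D_i=min(1*3^5,17)=17, bounds=[0,17]
  i=6: D_i=min(1*3^6,17)=17, bounds=[0,17]
  i=7: D_i=min(1*3^7,17)=17, bounds=[0,17]
  i=8: D_i=min(1*3^8,17)=17, bounds=[0,17]
  i=9: D_i=min(1*3^9,17)=17, bounds=[0,17]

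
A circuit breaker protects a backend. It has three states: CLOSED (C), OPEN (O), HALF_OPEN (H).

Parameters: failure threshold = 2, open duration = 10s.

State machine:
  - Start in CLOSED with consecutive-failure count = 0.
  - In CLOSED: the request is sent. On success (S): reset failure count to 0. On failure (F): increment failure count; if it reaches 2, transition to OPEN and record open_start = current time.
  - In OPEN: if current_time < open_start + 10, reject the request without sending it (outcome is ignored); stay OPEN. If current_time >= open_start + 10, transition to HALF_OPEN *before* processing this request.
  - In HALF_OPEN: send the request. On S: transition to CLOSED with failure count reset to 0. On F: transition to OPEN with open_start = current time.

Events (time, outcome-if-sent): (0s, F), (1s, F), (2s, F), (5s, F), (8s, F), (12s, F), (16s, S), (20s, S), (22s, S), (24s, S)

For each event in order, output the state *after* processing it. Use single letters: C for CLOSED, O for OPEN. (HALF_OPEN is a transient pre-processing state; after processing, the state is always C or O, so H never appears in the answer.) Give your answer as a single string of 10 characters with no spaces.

Answer: COOOOOOOCC

Derivation:
State after each event:
  event#1 t=0s outcome=F: state=CLOSED
  event#2 t=1s outcome=F: state=OPEN
  event#3 t=2s outcome=F: state=OPEN
  event#4 t=5s outcome=F: state=OPEN
  event#5 t=8s outcome=F: state=OPEN
  event#6 t=12s outcome=F: state=OPEN
  event#7 t=16s outcome=S: state=OPEN
  event#8 t=20s outcome=S: state=OPEN
  event#9 t=22s outcome=S: state=CLOSED
  event#10 t=24s outcome=S: state=CLOSED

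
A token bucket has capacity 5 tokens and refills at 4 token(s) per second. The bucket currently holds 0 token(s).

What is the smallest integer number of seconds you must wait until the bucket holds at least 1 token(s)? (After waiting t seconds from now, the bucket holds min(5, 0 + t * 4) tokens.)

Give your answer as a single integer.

Need 0 + t * 4 >= 1, so t >= 1/4.
Smallest integer t = ceil(1/4) = 1.

Answer: 1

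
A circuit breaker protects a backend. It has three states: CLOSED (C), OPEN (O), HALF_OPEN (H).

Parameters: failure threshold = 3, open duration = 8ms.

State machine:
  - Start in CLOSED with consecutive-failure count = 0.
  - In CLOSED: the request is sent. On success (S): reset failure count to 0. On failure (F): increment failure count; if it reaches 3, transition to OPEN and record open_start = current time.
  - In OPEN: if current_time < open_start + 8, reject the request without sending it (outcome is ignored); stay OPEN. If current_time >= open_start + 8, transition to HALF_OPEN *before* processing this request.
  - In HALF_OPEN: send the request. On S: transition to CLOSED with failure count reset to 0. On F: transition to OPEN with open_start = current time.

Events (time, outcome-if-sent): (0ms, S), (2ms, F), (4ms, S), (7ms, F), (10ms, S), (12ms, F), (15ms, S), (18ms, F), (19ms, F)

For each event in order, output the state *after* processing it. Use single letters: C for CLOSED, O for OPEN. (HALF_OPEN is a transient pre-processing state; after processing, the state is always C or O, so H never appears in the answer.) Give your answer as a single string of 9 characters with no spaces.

Answer: CCCCCCCCC

Derivation:
State after each event:
  event#1 t=0ms outcome=S: state=CLOSED
  event#2 t=2ms outcome=F: state=CLOSED
  event#3 t=4ms outcome=S: state=CLOSED
  event#4 t=7ms outcome=F: state=CLOSED
  event#5 t=10ms outcome=S: state=CLOSED
  event#6 t=12ms outcome=F: state=CLOSED
  event#7 t=15ms outcome=S: state=CLOSED
  event#8 t=18ms outcome=F: state=CLOSED
  event#9 t=19ms outcome=F: state=CLOSED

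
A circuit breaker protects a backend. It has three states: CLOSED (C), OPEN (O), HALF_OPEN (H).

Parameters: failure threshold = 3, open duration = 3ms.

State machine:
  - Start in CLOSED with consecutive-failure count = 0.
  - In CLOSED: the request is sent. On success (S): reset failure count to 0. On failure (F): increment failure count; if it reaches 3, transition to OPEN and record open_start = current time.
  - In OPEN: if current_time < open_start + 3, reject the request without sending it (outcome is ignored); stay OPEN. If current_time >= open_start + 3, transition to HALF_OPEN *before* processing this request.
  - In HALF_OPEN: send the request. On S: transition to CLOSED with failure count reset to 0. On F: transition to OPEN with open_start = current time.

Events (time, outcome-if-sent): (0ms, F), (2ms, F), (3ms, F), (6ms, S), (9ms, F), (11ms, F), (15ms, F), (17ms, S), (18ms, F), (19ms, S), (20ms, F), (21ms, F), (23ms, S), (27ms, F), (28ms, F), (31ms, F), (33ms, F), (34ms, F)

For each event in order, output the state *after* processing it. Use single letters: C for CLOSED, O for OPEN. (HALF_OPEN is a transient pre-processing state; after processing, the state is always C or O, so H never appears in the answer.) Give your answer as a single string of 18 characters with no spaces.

State after each event:
  event#1 t=0ms outcome=F: state=CLOSED
  event#2 t=2ms outcome=F: state=CLOSED
  event#3 t=3ms outcome=F: state=OPEN
  event#4 t=6ms outcome=S: state=CLOSED
  event#5 t=9ms outcome=F: state=CLOSED
  event#6 t=11ms outcome=F: state=CLOSED
  event#7 t=15ms outcome=F: state=OPEN
  event#8 t=17ms outcome=S: state=OPEN
  event#9 t=18ms outcome=F: state=OPEN
  event#10 t=19ms outcome=S: state=OPEN
  event#11 t=20ms outcome=F: state=OPEN
  event#12 t=21ms outcome=F: state=OPEN
  event#13 t=23ms outcome=S: state=OPEN
  event#14 t=27ms outcome=F: state=OPEN
  event#15 t=28ms outcome=F: state=OPEN
  event#16 t=31ms outcome=F: state=OPEN
  event#17 t=33ms outcome=F: state=OPEN
  event#18 t=34ms outcome=F: state=OPEN

Answer: CCOCCCOOOOOOOOOOOO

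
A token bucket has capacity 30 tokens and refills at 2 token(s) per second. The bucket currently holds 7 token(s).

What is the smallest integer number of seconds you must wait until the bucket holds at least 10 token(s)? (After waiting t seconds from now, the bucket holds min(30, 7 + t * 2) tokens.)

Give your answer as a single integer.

Answer: 2

Derivation:
Need 7 + t * 2 >= 10, so t >= 3/2.
Smallest integer t = ceil(3/2) = 2.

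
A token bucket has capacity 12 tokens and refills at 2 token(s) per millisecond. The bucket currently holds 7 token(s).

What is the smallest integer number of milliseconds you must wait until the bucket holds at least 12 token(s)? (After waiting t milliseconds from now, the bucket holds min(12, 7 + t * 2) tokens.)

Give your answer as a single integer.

Need 7 + t * 2 >= 12, so t >= 5/2.
Smallest integer t = ceil(5/2) = 3.

Answer: 3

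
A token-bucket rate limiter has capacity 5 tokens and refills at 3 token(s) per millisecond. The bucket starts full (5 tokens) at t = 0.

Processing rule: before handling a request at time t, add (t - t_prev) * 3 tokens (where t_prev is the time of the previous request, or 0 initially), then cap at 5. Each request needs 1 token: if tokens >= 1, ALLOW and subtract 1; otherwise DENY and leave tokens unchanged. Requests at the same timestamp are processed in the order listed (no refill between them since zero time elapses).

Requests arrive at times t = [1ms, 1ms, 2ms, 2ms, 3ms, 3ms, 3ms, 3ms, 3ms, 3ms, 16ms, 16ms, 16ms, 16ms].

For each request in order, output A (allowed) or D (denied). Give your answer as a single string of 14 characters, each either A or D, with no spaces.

Simulating step by step:
  req#1 t=1ms: ALLOW
  req#2 t=1ms: ALLOW
  req#3 t=2ms: ALLOW
  req#4 t=2ms: ALLOW
  req#5 t=3ms: ALLOW
  req#6 t=3ms: ALLOW
  req#7 t=3ms: ALLOW
  req#8 t=3ms: ALLOW
  req#9 t=3ms: ALLOW
  req#10 t=3ms: DENY
  req#11 t=16ms: ALLOW
  req#12 t=16ms: ALLOW
  req#13 t=16ms: ALLOW
  req#14 t=16ms: ALLOW

Answer: AAAAAAAAADAAAA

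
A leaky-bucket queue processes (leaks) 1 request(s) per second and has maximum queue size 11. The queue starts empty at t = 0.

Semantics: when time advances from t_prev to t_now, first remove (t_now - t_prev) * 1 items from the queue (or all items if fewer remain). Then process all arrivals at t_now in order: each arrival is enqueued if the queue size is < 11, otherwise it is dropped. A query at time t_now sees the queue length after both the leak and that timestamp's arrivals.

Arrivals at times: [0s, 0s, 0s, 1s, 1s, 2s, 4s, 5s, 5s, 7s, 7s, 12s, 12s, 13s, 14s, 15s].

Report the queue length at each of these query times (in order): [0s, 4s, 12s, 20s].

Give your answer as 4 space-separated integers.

Answer: 3 3 2 0

Derivation:
Queue lengths at query times:
  query t=0s: backlog = 3
  query t=4s: backlog = 3
  query t=12s: backlog = 2
  query t=20s: backlog = 0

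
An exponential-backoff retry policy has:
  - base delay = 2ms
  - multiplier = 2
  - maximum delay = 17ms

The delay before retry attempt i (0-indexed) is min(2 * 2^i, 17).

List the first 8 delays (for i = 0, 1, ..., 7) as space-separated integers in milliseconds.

Answer: 2 4 8 16 17 17 17 17

Derivation:
Computing each delay:
  i=0: min(2*2^0, 17) = 2
  i=1: min(2*2^1, 17) = 4
  i=2: min(2*2^2, 17) = 8
  i=3: min(2*2^3, 17) = 16
  i=4: min(2*2^4, 17) = 17
  i=5: min(2*2^5, 17) = 17
  i=6: min(2*2^6, 17) = 17
  i=7: min(2*2^7, 17) = 17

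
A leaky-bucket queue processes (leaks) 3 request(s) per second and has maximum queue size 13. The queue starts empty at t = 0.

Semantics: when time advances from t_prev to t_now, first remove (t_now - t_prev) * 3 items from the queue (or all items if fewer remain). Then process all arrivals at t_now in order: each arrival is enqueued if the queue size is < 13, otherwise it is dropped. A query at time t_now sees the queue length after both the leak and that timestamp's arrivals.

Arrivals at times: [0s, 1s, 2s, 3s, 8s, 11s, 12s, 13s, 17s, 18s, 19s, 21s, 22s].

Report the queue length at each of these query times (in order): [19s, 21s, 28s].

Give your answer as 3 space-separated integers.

Queue lengths at query times:
  query t=19s: backlog = 1
  query t=21s: backlog = 1
  query t=28s: backlog = 0

Answer: 1 1 0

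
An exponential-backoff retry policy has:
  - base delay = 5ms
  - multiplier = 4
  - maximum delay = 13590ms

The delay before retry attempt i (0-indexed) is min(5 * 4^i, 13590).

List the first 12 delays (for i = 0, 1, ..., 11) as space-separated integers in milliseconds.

Computing each delay:
  i=0: min(5*4^0, 13590) = 5
  i=1: min(5*4^1, 13590) = 20
  i=2: min(5*4^2, 13590) = 80
  i=3: min(5*4^3, 13590) = 320
  i=4: min(5*4^4, 13590) = 1280
  i=5: min(5*4^5, 13590) = 5120
  i=6: min(5*4^6, 13590) = 13590
  i=7: min(5*4^7, 13590) = 13590
  i=8: min(5*4^8, 13590) = 13590
  i=9: min(5*4^9, 13590) = 13590
  i=10: min(5*4^10, 13590) = 13590
  i=11: min(5*4^11, 13590) = 13590

Answer: 5 20 80 320 1280 5120 13590 13590 13590 13590 13590 13590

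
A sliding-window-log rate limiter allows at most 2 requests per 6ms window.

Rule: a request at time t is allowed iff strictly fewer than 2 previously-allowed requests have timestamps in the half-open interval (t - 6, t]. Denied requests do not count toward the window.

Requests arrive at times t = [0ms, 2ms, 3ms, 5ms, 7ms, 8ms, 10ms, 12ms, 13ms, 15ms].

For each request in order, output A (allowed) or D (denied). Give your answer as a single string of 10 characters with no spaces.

Tracking allowed requests in the window:
  req#1 t=0ms: ALLOW
  req#2 t=2ms: ALLOW
  req#3 t=3ms: DENY
  req#4 t=5ms: DENY
  req#5 t=7ms: ALLOW
  req#6 t=8ms: ALLOW
  req#7 t=10ms: DENY
  req#8 t=12ms: DENY
  req#9 t=13ms: ALLOW
  req#10 t=15ms: ALLOW

Answer: AADDAADDAA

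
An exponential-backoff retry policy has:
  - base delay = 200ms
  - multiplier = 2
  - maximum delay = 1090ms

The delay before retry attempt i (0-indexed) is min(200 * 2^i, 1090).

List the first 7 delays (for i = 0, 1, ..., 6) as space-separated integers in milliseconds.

Computing each delay:
  i=0: min(200*2^0, 1090) = 200
  i=1: min(200*2^1, 1090) = 400
  i=2: min(200*2^2, 1090) = 800
  i=3: min(200*2^3, 1090) = 1090
  i=4: min(200*2^4, 1090) = 1090
  i=5: min(200*2^5, 1090) = 1090
  i=6: min(200*2^6, 1090) = 1090

Answer: 200 400 800 1090 1090 1090 1090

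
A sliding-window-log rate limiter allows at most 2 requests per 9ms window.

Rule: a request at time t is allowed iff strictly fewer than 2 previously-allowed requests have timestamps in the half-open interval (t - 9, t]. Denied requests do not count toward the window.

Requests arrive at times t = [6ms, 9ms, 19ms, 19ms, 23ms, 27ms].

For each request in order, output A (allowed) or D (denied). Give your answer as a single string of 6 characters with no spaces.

Answer: AAAADD

Derivation:
Tracking allowed requests in the window:
  req#1 t=6ms: ALLOW
  req#2 t=9ms: ALLOW
  req#3 t=19ms: ALLOW
  req#4 t=19ms: ALLOW
  req#5 t=23ms: DENY
  req#6 t=27ms: DENY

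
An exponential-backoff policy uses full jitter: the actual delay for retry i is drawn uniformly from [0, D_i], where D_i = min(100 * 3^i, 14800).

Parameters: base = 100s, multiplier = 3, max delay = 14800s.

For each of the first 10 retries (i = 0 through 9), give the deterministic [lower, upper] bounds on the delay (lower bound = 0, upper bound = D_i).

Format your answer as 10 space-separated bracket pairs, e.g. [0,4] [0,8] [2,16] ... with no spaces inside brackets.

Answer: [0,100] [0,300] [0,900] [0,2700] [0,8100] [0,14800] [0,14800] [0,14800] [0,14800] [0,14800]

Derivation:
Computing bounds per retry:
  i=0: D_i=min(100*3^0,14800)=100, bounds=[0,100]
  i=1: D_i=min(100*3^1,14800)=300, bounds=[0,300]
  i=2: D_i=min(100*3^2,14800)=900, bounds=[0,900]
  i=3: D_i=min(100*3^3,14800)=2700, bounds=[0,2700]
  i=4: D_i=min(100*3^4,14800)=8100, bounds=[0,8100]
  i=5: D_i=min(100*3^5,14800)=14800, bounds=[0,14800]
  i=6: D_i=min(100*3^6,14800)=14800, bounds=[0,14800]
  i=7: D_i=min(100*3^7,14800)=14800, bounds=[0,14800]
  i=8: D_i=min(100*3^8,14800)=14800, bounds=[0,14800]
  i=9: D_i=min(100*3^9,14800)=14800, bounds=[0,14800]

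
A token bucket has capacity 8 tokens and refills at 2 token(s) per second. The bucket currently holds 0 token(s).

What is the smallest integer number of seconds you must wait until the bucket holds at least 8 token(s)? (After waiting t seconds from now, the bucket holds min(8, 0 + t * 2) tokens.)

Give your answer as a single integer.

Need 0 + t * 2 >= 8, so t >= 8/2.
Smallest integer t = ceil(8/2) = 4.

Answer: 4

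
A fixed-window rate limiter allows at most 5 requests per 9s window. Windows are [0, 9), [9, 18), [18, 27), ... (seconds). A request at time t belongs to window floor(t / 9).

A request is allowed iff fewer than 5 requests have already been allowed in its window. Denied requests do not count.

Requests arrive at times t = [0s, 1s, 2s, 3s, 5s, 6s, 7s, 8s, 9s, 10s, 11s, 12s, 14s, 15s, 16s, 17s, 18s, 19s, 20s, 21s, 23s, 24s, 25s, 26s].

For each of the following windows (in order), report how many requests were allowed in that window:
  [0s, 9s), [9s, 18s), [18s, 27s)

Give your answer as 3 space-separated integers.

Processing requests:
  req#1 t=0s (window 0): ALLOW
  req#2 t=1s (window 0): ALLOW
  req#3 t=2s (window 0): ALLOW
  req#4 t=3s (window 0): ALLOW
  req#5 t=5s (window 0): ALLOW
  req#6 t=6s (window 0): DENY
  req#7 t=7s (window 0): DENY
  req#8 t=8s (window 0): DENY
  req#9 t=9s (window 1): ALLOW
  req#10 t=10s (window 1): ALLOW
  req#11 t=11s (window 1): ALLOW
  req#12 t=12s (window 1): ALLOW
  req#13 t=14s (window 1): ALLOW
  req#14 t=15s (window 1): DENY
  req#15 t=16s (window 1): DENY
  req#16 t=17s (window 1): DENY
  req#17 t=18s (window 2): ALLOW
  req#18 t=19s (window 2): ALLOW
  req#19 t=20s (window 2): ALLOW
  req#20 t=21s (window 2): ALLOW
  req#21 t=23s (window 2): ALLOW
  req#22 t=24s (window 2): DENY
  req#23 t=25s (window 2): DENY
  req#24 t=26s (window 2): DENY

Allowed counts by window: 5 5 5

Answer: 5 5 5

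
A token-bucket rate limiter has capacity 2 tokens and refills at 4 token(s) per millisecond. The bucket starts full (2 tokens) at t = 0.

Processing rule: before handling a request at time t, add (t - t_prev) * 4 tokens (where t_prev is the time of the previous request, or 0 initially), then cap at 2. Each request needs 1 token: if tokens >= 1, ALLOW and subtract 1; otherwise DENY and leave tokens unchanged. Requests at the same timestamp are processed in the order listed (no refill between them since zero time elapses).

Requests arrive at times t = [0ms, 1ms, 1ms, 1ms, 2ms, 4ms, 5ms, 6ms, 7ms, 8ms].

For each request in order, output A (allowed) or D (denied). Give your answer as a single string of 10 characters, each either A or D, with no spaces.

Simulating step by step:
  req#1 t=0ms: ALLOW
  req#2 t=1ms: ALLOW
  req#3 t=1ms: ALLOW
  req#4 t=1ms: DENY
  req#5 t=2ms: ALLOW
  req#6 t=4ms: ALLOW
  req#7 t=5ms: ALLOW
  req#8 t=6ms: ALLOW
  req#9 t=7ms: ALLOW
  req#10 t=8ms: ALLOW

Answer: AAADAAAAAA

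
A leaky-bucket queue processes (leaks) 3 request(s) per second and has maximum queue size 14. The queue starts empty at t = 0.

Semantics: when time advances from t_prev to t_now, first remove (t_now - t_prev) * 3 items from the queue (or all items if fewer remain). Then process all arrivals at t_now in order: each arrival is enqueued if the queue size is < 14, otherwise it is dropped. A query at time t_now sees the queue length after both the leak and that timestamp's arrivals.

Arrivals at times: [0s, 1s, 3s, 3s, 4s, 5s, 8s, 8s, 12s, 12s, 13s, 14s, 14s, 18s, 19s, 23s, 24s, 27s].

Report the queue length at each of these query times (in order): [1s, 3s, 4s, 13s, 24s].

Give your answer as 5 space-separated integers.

Queue lengths at query times:
  query t=1s: backlog = 1
  query t=3s: backlog = 2
  query t=4s: backlog = 1
  query t=13s: backlog = 1
  query t=24s: backlog = 1

Answer: 1 2 1 1 1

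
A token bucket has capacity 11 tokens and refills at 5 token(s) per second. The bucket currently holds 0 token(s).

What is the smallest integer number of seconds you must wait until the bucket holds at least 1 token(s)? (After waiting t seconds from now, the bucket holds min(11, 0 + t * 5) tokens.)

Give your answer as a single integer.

Need 0 + t * 5 >= 1, so t >= 1/5.
Smallest integer t = ceil(1/5) = 1.

Answer: 1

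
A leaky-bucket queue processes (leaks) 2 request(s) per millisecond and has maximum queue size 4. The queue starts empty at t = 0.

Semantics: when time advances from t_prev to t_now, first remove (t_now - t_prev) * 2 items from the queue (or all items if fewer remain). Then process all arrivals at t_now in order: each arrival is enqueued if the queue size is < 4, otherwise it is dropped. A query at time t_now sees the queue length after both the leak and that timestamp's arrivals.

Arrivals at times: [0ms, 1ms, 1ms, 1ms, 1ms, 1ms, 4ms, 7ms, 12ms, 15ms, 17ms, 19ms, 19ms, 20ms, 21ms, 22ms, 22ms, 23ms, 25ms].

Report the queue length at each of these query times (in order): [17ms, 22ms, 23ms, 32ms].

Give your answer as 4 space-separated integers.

Queue lengths at query times:
  query t=17ms: backlog = 1
  query t=22ms: backlog = 2
  query t=23ms: backlog = 1
  query t=32ms: backlog = 0

Answer: 1 2 1 0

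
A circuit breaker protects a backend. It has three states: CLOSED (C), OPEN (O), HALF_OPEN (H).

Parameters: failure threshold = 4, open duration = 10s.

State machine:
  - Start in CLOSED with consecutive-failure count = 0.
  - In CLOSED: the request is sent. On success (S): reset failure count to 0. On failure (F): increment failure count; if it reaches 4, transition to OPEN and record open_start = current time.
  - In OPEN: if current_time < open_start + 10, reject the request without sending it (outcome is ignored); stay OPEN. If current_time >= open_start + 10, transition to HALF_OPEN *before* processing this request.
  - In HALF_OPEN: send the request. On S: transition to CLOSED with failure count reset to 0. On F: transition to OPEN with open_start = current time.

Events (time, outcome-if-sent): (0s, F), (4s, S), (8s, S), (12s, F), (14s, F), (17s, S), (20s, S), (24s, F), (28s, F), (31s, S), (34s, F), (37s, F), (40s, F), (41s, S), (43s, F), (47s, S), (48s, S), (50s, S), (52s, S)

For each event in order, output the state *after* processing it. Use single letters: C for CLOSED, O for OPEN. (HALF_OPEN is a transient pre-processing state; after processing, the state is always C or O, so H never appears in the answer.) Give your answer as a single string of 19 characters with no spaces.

Answer: CCCCCCCCCCCCCCCCCCC

Derivation:
State after each event:
  event#1 t=0s outcome=F: state=CLOSED
  event#2 t=4s outcome=S: state=CLOSED
  event#3 t=8s outcome=S: state=CLOSED
  event#4 t=12s outcome=F: state=CLOSED
  event#5 t=14s outcome=F: state=CLOSED
  event#6 t=17s outcome=S: state=CLOSED
  event#7 t=20s outcome=S: state=CLOSED
  event#8 t=24s outcome=F: state=CLOSED
  event#9 t=28s outcome=F: state=CLOSED
  event#10 t=31s outcome=S: state=CLOSED
  event#11 t=34s outcome=F: state=CLOSED
  event#12 t=37s outcome=F: state=CLOSED
  event#13 t=40s outcome=F: state=CLOSED
  event#14 t=41s outcome=S: state=CLOSED
  event#15 t=43s outcome=F: state=CLOSED
  event#16 t=47s outcome=S: state=CLOSED
  event#17 t=48s outcome=S: state=CLOSED
  event#18 t=50s outcome=S: state=CLOSED
  event#19 t=52s outcome=S: state=CLOSED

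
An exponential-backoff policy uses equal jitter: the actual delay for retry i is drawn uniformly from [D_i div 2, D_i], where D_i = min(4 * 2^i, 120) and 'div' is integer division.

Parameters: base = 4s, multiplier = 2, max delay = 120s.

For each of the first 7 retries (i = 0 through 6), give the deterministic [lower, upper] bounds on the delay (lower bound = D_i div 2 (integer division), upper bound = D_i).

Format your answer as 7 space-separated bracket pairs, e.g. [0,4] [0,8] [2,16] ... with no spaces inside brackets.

Computing bounds per retry:
  i=0: D_i=min(4*2^0,120)=4, bounds=[2,4]
  i=1: D_i=min(4*2^1,120)=8, bounds=[4,8]
  i=2: D_i=min(4*2^2,120)=16, bounds=[8,16]
  i=3: D_i=min(4*2^3,120)=32, bounds=[16,32]
  i=4: D_i=min(4*2^4,120)=64, bounds=[32,64]
  i=5: D_i=min(4*2^5,120)=120, bounds=[60,120]
  i=6: D_i=min(4*2^6,120)=120, bounds=[60,120]

Answer: [2,4] [4,8] [8,16] [16,32] [32,64] [60,120] [60,120]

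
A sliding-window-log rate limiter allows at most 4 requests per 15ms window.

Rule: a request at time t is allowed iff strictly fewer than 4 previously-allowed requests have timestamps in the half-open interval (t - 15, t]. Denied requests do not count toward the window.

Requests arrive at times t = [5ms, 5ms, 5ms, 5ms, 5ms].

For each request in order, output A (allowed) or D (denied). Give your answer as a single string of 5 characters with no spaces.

Answer: AAAAD

Derivation:
Tracking allowed requests in the window:
  req#1 t=5ms: ALLOW
  req#2 t=5ms: ALLOW
  req#3 t=5ms: ALLOW
  req#4 t=5ms: ALLOW
  req#5 t=5ms: DENY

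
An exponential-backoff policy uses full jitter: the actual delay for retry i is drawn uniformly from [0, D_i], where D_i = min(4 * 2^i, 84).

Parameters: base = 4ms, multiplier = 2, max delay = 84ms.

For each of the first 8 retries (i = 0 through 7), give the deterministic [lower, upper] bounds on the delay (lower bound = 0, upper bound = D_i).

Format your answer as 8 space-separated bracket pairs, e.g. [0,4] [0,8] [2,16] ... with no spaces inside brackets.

Answer: [0,4] [0,8] [0,16] [0,32] [0,64] [0,84] [0,84] [0,84]

Derivation:
Computing bounds per retry:
  i=0: D_i=min(4*2^0,84)=4, bounds=[0,4]
  i=1: D_i=min(4*2^1,84)=8, bounds=[0,8]
  i=2: D_i=min(4*2^2,84)=16, bounds=[0,16]
  i=3: D_i=min(4*2^3,84)=32, bounds=[0,32]
  i=4: D_i=min(4*2^4,84)=64, bounds=[0,64]
  i=5: D_i=min(4*2^5,84)=84, bounds=[0,84]
  i=6: D_i=min(4*2^6,84)=84, bounds=[0,84]
  i=7: D_i=min(4*2^7,84)=84, bounds=[0,84]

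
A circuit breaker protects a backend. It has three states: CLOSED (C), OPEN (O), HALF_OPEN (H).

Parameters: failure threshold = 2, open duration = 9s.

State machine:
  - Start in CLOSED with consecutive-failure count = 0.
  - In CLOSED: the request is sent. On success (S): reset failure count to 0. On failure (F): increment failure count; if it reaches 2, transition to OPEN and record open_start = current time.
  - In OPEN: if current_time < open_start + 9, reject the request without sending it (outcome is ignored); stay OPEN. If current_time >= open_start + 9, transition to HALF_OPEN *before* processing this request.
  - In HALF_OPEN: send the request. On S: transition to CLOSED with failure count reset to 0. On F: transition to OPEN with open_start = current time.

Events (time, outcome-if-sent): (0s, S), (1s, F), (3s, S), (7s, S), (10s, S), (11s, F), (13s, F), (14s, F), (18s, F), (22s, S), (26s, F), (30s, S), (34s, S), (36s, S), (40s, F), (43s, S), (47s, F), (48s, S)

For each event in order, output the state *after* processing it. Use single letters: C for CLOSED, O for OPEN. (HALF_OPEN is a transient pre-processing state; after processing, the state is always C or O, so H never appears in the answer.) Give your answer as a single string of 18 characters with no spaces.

Answer: CCCCCCOOOCCCCCCCCC

Derivation:
State after each event:
  event#1 t=0s outcome=S: state=CLOSED
  event#2 t=1s outcome=F: state=CLOSED
  event#3 t=3s outcome=S: state=CLOSED
  event#4 t=7s outcome=S: state=CLOSED
  event#5 t=10s outcome=S: state=CLOSED
  event#6 t=11s outcome=F: state=CLOSED
  event#7 t=13s outcome=F: state=OPEN
  event#8 t=14s outcome=F: state=OPEN
  event#9 t=18s outcome=F: state=OPEN
  event#10 t=22s outcome=S: state=CLOSED
  event#11 t=26s outcome=F: state=CLOSED
  event#12 t=30s outcome=S: state=CLOSED
  event#13 t=34s outcome=S: state=CLOSED
  event#14 t=36s outcome=S: state=CLOSED
  event#15 t=40s outcome=F: state=CLOSED
  event#16 t=43s outcome=S: state=CLOSED
  event#17 t=47s outcome=F: state=CLOSED
  event#18 t=48s outcome=S: state=CLOSED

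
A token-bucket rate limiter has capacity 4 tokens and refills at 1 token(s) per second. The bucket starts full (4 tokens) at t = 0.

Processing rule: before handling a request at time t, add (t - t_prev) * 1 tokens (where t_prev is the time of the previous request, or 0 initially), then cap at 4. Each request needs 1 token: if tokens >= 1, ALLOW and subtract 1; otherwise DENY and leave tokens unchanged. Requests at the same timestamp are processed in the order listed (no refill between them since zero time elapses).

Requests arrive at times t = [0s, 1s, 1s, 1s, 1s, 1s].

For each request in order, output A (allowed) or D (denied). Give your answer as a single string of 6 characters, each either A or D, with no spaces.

Answer: AAAAAD

Derivation:
Simulating step by step:
  req#1 t=0s: ALLOW
  req#2 t=1s: ALLOW
  req#3 t=1s: ALLOW
  req#4 t=1s: ALLOW
  req#5 t=1s: ALLOW
  req#6 t=1s: DENY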